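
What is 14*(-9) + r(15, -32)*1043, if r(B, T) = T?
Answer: -33502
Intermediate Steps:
14*(-9) + r(15, -32)*1043 = 14*(-9) - 32*1043 = -126 - 33376 = -33502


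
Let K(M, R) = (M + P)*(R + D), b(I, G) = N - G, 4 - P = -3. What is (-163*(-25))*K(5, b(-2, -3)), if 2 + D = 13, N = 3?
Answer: 831300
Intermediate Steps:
D = 11 (D = -2 + 13 = 11)
P = 7 (P = 4 - 1*(-3) = 4 + 3 = 7)
b(I, G) = 3 - G
K(M, R) = (7 + M)*(11 + R) (K(M, R) = (M + 7)*(R + 11) = (7 + M)*(11 + R))
(-163*(-25))*K(5, b(-2, -3)) = (-163*(-25))*(77 + 7*(3 - 1*(-3)) + 11*5 + 5*(3 - 1*(-3))) = 4075*(77 + 7*(3 + 3) + 55 + 5*(3 + 3)) = 4075*(77 + 7*6 + 55 + 5*6) = 4075*(77 + 42 + 55 + 30) = 4075*204 = 831300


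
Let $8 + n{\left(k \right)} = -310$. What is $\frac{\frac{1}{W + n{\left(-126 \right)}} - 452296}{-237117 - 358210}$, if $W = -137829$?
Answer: $\frac{62483335513}{82242639069} \approx 0.75974$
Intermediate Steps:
$n{\left(k \right)} = -318$ ($n{\left(k \right)} = -8 - 310 = -318$)
$\frac{\frac{1}{W + n{\left(-126 \right)}} - 452296}{-237117 - 358210} = \frac{\frac{1}{-137829 - 318} - 452296}{-237117 - 358210} = \frac{\frac{1}{-138147} - 452296}{-595327} = \left(- \frac{1}{138147} - 452296\right) \left(- \frac{1}{595327}\right) = \left(- \frac{62483335513}{138147}\right) \left(- \frac{1}{595327}\right) = \frac{62483335513}{82242639069}$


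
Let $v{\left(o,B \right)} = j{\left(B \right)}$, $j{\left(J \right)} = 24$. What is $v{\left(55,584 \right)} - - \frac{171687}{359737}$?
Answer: $\frac{8805375}{359737} \approx 24.477$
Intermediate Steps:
$v{\left(o,B \right)} = 24$
$v{\left(55,584 \right)} - - \frac{171687}{359737} = 24 - - \frac{171687}{359737} = 24 + \frac{171687}{359737} = \frac{8805375}{359737}$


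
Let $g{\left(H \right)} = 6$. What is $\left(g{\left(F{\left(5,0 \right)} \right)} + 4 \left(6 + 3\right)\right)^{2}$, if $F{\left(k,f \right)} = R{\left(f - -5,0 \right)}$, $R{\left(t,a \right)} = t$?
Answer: $1764$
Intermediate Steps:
$F{\left(k,f \right)} = 5 + f$ ($F{\left(k,f \right)} = f - -5 = f + 5 = 5 + f$)
$\left(g{\left(F{\left(5,0 \right)} \right)} + 4 \left(6 + 3\right)\right)^{2} = \left(6 + 4 \left(6 + 3\right)\right)^{2} = \left(6 + 4 \cdot 9\right)^{2} = \left(6 + 36\right)^{2} = 42^{2} = 1764$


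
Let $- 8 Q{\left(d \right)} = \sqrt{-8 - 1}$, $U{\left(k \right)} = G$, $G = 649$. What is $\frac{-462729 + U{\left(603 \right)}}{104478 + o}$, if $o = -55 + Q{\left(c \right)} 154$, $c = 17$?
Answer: $- \frac{1276080128}{288374645} - \frac{7762944 i}{3172121095} \approx -4.4251 - 0.0024472 i$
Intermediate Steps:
$U{\left(k \right)} = 649$
$Q{\left(d \right)} = - \frac{3 i}{8}$ ($Q{\left(d \right)} = - \frac{\sqrt{-8 - 1}}{8} = - \frac{\sqrt{-9}}{8} = - \frac{3 i}{8}$)
$o = -55 - \frac{231 i}{4}$ ($o = -55 + - \frac{3 i}{8} \cdot 154 = -55 - \frac{231 i}{4} \approx -55.0 - 57.75 i$)
$\frac{-462729 + U{\left(603 \right)}}{104478 + o} = \frac{-462729 + 649}{104478 - \left(55 + \frac{231 i}{4}\right)} = - \frac{462080}{104423 - \frac{231 i}{4}} = - 462080 \frac{16 \left(104423 + \frac{231 i}{4}\right)}{174466660225} = - \frac{1478656 \left(104423 + \frac{231 i}{4}\right)}{34893332045}$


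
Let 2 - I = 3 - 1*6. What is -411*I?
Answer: -2055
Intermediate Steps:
I = 5 (I = 2 - (3 - 1*6) = 2 - (3 - 6) = 2 - 1*(-3) = 2 + 3 = 5)
-411*I = -411*5 = -2055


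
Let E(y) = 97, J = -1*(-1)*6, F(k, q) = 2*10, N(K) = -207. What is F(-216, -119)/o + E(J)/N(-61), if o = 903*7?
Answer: -202999/436149 ≈ -0.46544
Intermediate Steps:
F(k, q) = 20
o = 6321
J = 6 (J = 1*6 = 6)
F(-216, -119)/o + E(J)/N(-61) = 20/6321 + 97/(-207) = 20*(1/6321) + 97*(-1/207) = 20/6321 - 97/207 = -202999/436149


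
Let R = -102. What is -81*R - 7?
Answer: 8255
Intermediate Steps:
-81*R - 7 = -81*(-102) - 7 = 8262 - 7 = 8255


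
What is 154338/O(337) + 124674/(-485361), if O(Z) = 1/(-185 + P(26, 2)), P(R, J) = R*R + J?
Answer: 12310151787400/161787 ≈ 7.6089e+7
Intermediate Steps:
P(R, J) = J + R² (P(R, J) = R² + J = J + R²)
O(Z) = 1/493 (O(Z) = 1/(-185 + (2 + 26²)) = 1/(-185 + (2 + 676)) = 1/(-185 + 678) = 1/493)
154338/O(337) + 124674/(-485361) = 154338/(1/493) + 124674/(-485361) = 154338*493 + 124674*(-1/485361) = 76088634 - 41558/161787 = 12310151787400/161787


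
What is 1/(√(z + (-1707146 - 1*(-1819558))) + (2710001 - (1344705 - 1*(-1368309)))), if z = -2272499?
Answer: -3013/11238256 - I*√2160087/11238256 ≈ -0.0002681 - 0.00013078*I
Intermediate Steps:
1/(√(z + (-1707146 - 1*(-1819558))) + (2710001 - (1344705 - 1*(-1368309)))) = 1/(√(-2272499 + (-1707146 - 1*(-1819558))) + (2710001 - (1344705 - 1*(-1368309)))) = 1/(√(-2272499 + (-1707146 + 1819558)) + (2710001 - (1344705 + 1368309))) = 1/(√(-2272499 + 112412) + (2710001 - 1*2713014)) = 1/(√(-2160087) + (2710001 - 2713014)) = 1/(I*√2160087 - 3013) = 1/(-3013 + I*√2160087)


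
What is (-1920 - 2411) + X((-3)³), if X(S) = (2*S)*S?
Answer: -2873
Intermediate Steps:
X(S) = 2*S²
(-1920 - 2411) + X((-3)³) = (-1920 - 2411) + 2*((-3)³)² = -4331 + 2*(-27)² = -4331 + 2*729 = -4331 + 1458 = -2873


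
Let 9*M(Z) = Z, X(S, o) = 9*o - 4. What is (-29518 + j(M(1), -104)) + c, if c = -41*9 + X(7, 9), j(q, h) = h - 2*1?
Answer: -29916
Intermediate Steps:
X(S, o) = -4 + 9*o
M(Z) = Z/9
j(q, h) = -2 + h (j(q, h) = h - 2 = -2 + h)
c = -292 (c = -41*9 + (-4 + 9*9) = -369 + (-4 + 81) = -369 + 77 = -292)
(-29518 + j(M(1), -104)) + c = (-29518 + (-2 - 104)) - 292 = (-29518 - 106) - 292 = -29624 - 292 = -29916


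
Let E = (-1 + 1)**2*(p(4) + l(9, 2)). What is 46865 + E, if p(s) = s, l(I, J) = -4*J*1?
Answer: 46865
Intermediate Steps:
l(I, J) = -4*J
E = 0 (E = (-1 + 1)**2*(4 - 4*2) = 0**2*(4 - 8) = 0*(-4) = 0)
46865 + E = 46865 + 0 = 46865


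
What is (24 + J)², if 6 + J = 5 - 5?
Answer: 324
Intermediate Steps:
J = -6 (J = -6 + (5 - 5) = -6 + 0 = -6)
(24 + J)² = (24 - 6)² = 18² = 324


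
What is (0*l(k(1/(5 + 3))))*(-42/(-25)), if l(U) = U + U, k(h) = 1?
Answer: 0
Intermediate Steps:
l(U) = 2*U
(0*l(k(1/(5 + 3))))*(-42/(-25)) = (0*(2*1))*(-42/(-25)) = (0*2)*(-42*(-1/25)) = 0*(42/25) = 0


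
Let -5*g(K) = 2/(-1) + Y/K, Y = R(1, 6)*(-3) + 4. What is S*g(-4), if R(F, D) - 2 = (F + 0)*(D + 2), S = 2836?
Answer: -12762/5 ≈ -2552.4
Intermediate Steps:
R(F, D) = 2 + F*(2 + D) (R(F, D) = 2 + (F + 0)*(D + 2) = 2 + F*(2 + D))
Y = -26 (Y = (2 + 2*1 + 6*1)*(-3) + 4 = (2 + 2 + 6)*(-3) + 4 = 10*(-3) + 4 = -30 + 4 = -26)
g(K) = ⅖ + 26/(5*K) (g(K) = -(2/(-1) - 26/K)/5 = -(2*(-1) - 26/K)/5 = -(-2 - 26/K)/5 = ⅖ + 26/(5*K))
S*g(-4) = 2836*((⅖)*(13 - 4)/(-4)) = 2836*((⅖)*(-¼)*9) = 2836*(-9/10) = -12762/5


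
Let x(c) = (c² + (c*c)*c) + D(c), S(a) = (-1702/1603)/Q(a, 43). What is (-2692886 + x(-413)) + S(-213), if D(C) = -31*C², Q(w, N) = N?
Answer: -5394035657039/68929 ≈ -7.8255e+7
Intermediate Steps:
S(a) = -1702/68929 (S(a) = -1702/1603/43 = -1702*1/1603*(1/43) = -1702/1603*1/43 = -1702/68929)
x(c) = c³ - 30*c² (x(c) = (c² + (c*c)*c) - 31*c² = (c² + c²*c) - 31*c² = (c² + c³) - 31*c² = c³ - 30*c²)
(-2692886 + x(-413)) + S(-213) = (-2692886 + (-413)²*(-30 - 413)) - 1702/68929 = (-2692886 + 170569*(-443)) - 1702/68929 = (-2692886 - 75562067) - 1702/68929 = -78254953 - 1702/68929 = -5394035657039/68929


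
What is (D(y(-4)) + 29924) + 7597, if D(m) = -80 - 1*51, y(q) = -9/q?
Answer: 37390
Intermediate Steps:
D(m) = -131 (D(m) = -80 - 51 = -131)
(D(y(-4)) + 29924) + 7597 = (-131 + 29924) + 7597 = 29793 + 7597 = 37390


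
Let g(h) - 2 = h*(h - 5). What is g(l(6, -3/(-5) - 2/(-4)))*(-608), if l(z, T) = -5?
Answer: -31616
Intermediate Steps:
g(h) = 2 + h*(-5 + h) (g(h) = 2 + h*(h - 5) = 2 + h*(-5 + h))
g(l(6, -3/(-5) - 2/(-4)))*(-608) = (2 + (-5)² - 5*(-5))*(-608) = (2 + 25 + 25)*(-608) = 52*(-608) = -31616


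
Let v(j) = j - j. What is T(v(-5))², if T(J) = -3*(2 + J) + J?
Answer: 36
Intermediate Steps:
v(j) = 0
T(J) = -6 - 2*J (T(J) = (-6 - 3*J) + J = -6 - 2*J)
T(v(-5))² = (-6 - 2*0)² = (-6 + 0)² = (-6)² = 36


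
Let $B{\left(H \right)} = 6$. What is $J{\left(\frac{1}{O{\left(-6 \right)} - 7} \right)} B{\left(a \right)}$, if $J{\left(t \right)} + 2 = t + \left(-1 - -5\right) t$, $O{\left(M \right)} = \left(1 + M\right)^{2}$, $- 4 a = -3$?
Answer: $- \frac{31}{3} \approx -10.333$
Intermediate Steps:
$a = \frac{3}{4}$ ($a = \left(- \frac{1}{4}\right) \left(-3\right) = \frac{3}{4} \approx 0.75$)
$J{\left(t \right)} = -2 + 5 t$ ($J{\left(t \right)} = -2 + \left(t + \left(-1 - -5\right) t\right) = -2 + \left(t + \left(-1 + 5\right) t\right) = -2 + \left(t + 4 t\right) = -2 + 5 t$)
$J{\left(\frac{1}{O{\left(-6 \right)} - 7} \right)} B{\left(a \right)} = \left(-2 + \frac{5}{\left(1 - 6\right)^{2} - 7}\right) 6 = \left(-2 + \frac{5}{\left(-5\right)^{2} - 7}\right) 6 = \left(-2 + \frac{5}{25 - 7}\right) 6 = \left(-2 + \frac{5}{18}\right) 6 = \left(- \frac{31}{18}\right) 6 = - \frac{31}{3}$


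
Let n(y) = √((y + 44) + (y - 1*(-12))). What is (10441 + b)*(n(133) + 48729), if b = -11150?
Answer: -34548861 - 709*√322 ≈ -3.4562e+7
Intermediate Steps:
n(y) = √(56 + 2*y) (n(y) = √((44 + y) + (y + 12)) = √((44 + y) + (12 + y)) = √(56 + 2*y))
(10441 + b)*(n(133) + 48729) = (10441 - 11150)*(√(56 + 2*133) + 48729) = -709*(√(56 + 266) + 48729) = -709*(√322 + 48729) = -709*(48729 + √322) = -34548861 - 709*√322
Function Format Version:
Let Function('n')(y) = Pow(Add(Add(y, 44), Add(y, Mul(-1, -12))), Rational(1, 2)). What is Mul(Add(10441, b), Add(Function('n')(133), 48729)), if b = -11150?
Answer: Add(-34548861, Mul(-709, Pow(322, Rational(1, 2)))) ≈ -3.4562e+7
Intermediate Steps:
Function('n')(y) = Pow(Add(56, Mul(2, y)), Rational(1, 2)) (Function('n')(y) = Pow(Add(Add(44, y), Add(y, 12)), Rational(1, 2)) = Pow(Add(Add(44, y), Add(12, y)), Rational(1, 2)) = Pow(Add(56, Mul(2, y)), Rational(1, 2)))
Mul(Add(10441, b), Add(Function('n')(133), 48729)) = Mul(Add(10441, -11150), Add(Pow(Add(56, Mul(2, 133)), Rational(1, 2)), 48729)) = Mul(-709, Add(Pow(Add(56, 266), Rational(1, 2)), 48729)) = Mul(-709, Add(Pow(322, Rational(1, 2)), 48729)) = Mul(-709, Add(48729, Pow(322, Rational(1, 2)))) = Add(-34548861, Mul(-709, Pow(322, Rational(1, 2))))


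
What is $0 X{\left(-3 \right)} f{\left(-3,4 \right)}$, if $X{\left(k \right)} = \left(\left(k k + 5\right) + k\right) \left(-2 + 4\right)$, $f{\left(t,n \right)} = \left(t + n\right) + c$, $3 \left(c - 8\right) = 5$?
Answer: $0$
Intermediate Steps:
$c = \frac{29}{3}$ ($c = 8 + \frac{1}{3} \cdot 5 = 8 + \frac{5}{3} = \frac{29}{3} \approx 9.6667$)
$f{\left(t,n \right)} = \frac{29}{3} + n + t$ ($f{\left(t,n \right)} = \left(t + n\right) + \frac{29}{3} = \left(n + t\right) + \frac{29}{3} = \frac{29}{3} + n + t$)
$X{\left(k \right)} = 10 + 2 k + 2 k^{2}$ ($X{\left(k \right)} = \left(\left(k^{2} + 5\right) + k\right) 2 = \left(\left(5 + k^{2}\right) + k\right) 2 = \left(5 + k + k^{2}\right) 2 = 10 + 2 k + 2 k^{2}$)
$0 X{\left(-3 \right)} f{\left(-3,4 \right)} = 0 \left(10 + 2 \left(-3\right) + 2 \left(-3\right)^{2}\right) \left(\frac{29}{3} + 4 - 3\right) = 0 \left(10 - 6 + 2 \cdot 9\right) \frac{32}{3} = 0 \left(10 - 6 + 18\right) \frac{32}{3} = 0 \cdot 22 \cdot \frac{32}{3} = 0 \cdot \frac{32}{3} = 0$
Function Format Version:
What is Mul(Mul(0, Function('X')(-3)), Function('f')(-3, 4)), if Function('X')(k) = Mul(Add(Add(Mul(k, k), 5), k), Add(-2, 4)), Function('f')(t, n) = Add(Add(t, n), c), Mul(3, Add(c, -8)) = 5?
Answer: 0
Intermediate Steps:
c = Rational(29, 3) (c = Add(8, Mul(Rational(1, 3), 5)) = Add(8, Rational(5, 3)) = Rational(29, 3) ≈ 9.6667)
Function('f')(t, n) = Add(Rational(29, 3), n, t) (Function('f')(t, n) = Add(Add(t, n), Rational(29, 3)) = Add(Add(n, t), Rational(29, 3)) = Add(Rational(29, 3), n, t))
Function('X')(k) = Add(10, Mul(2, k), Mul(2, Pow(k, 2))) (Function('X')(k) = Mul(Add(Add(Pow(k, 2), 5), k), 2) = Mul(Add(Add(5, Pow(k, 2)), k), 2) = Mul(Add(5, k, Pow(k, 2)), 2) = Add(10, Mul(2, k), Mul(2, Pow(k, 2))))
Mul(Mul(0, Function('X')(-3)), Function('f')(-3, 4)) = Mul(Mul(0, Add(10, Mul(2, -3), Mul(2, Pow(-3, 2)))), Add(Rational(29, 3), 4, -3)) = Mul(Mul(0, Add(10, -6, Mul(2, 9))), Rational(32, 3)) = Mul(Mul(0, Add(10, -6, 18)), Rational(32, 3)) = Mul(Mul(0, 22), Rational(32, 3)) = Mul(0, Rational(32, 3)) = 0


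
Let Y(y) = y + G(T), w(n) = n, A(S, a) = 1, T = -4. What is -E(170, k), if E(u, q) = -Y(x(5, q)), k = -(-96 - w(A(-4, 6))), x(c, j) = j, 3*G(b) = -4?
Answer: 287/3 ≈ 95.667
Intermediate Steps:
G(b) = -4/3 (G(b) = (⅓)*(-4) = -4/3)
Y(y) = -4/3 + y (Y(y) = y - 4/3 = -4/3 + y)
k = 97 (k = -(-96 - 1*1) = -(-96 - 1) = -1*(-97) = 97)
E(u, q) = 4/3 - q (E(u, q) = -(-4/3 + q) = 4/3 - q)
-E(170, k) = -(4/3 - 1*97) = -(4/3 - 97) = -1*(-287/3) = 287/3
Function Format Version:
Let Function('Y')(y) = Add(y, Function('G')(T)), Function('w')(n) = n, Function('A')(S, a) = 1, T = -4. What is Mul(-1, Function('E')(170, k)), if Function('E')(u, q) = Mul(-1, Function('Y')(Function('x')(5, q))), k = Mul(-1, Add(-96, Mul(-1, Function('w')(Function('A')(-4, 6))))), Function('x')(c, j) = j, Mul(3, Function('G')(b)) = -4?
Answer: Rational(287, 3) ≈ 95.667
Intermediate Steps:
Function('G')(b) = Rational(-4, 3) (Function('G')(b) = Mul(Rational(1, 3), -4) = Rational(-4, 3))
Function('Y')(y) = Add(Rational(-4, 3), y) (Function('Y')(y) = Add(y, Rational(-4, 3)) = Add(Rational(-4, 3), y))
k = 97 (k = Mul(-1, Add(-96, Mul(-1, 1))) = Mul(-1, Add(-96, -1)) = Mul(-1, -97) = 97)
Function('E')(u, q) = Add(Rational(4, 3), Mul(-1, q)) (Function('E')(u, q) = Mul(-1, Add(Rational(-4, 3), q)) = Add(Rational(4, 3), Mul(-1, q)))
Mul(-1, Function('E')(170, k)) = Mul(-1, Add(Rational(4, 3), Mul(-1, 97))) = Mul(-1, Add(Rational(4, 3), -97)) = Mul(-1, Rational(-287, 3)) = Rational(287, 3)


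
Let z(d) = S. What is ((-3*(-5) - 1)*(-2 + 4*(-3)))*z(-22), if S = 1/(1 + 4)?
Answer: -196/5 ≈ -39.200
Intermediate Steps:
S = 1/5 ≈ 0.20000
z(d) = 1/5
((-3*(-5) - 1)*(-2 + 4*(-3)))*z(-22) = ((-3*(-5) - 1)*(-2 + 4*(-3)))*(1/5) = ((15 - 1)*(-2 - 12))*(1/5) = (14*(-14))*(1/5) = -196*1/5 = -196/5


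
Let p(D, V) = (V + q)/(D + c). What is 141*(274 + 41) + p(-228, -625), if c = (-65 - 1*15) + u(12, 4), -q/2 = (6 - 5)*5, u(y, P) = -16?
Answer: 14391095/324 ≈ 44417.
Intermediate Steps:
q = -10 (q = -2*(6 - 5)*5 = -2*5 = -10)
c = -96 (c = (-65 - 1*15) - 16 = (-65 - 15) - 16 = -80 - 16 = -96)
p(D, V) = (-10 + V)/(-96 + D) (p(D, V) = (V - 10)/(D - 96) = (-10 + V)/(-96 + D))
141*(274 + 41) + p(-228, -625) = 141*(274 + 41) + (-10 - 625)/(-96 - 228) = 141*315 - 635/(-324) = 44415 - 1/324*(-635) = 44415 + 635/324 = 14391095/324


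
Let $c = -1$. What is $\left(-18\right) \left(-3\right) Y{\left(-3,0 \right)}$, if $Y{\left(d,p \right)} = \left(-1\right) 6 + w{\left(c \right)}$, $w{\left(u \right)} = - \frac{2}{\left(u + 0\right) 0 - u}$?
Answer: $-432$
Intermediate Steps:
$w{\left(u \right)} = \frac{2}{u}$ ($w{\left(u \right)} = - \frac{2}{u 0 - u} = - \frac{2}{0 - u} = - \frac{2}{\left(-1\right) u} = - 2 \left(- \frac{1}{u}\right) = \frac{2}{u}$)
$Y{\left(d,p \right)} = -8$ ($Y{\left(d,p \right)} = \left(-1\right) 6 + \frac{2}{-1} = -6 + 2 \left(-1\right) = -6 - 2 = -8$)
$\left(-18\right) \left(-3\right) Y{\left(-3,0 \right)} = \left(-18\right) \left(-3\right) \left(-8\right) = 54 \left(-8\right) = -432$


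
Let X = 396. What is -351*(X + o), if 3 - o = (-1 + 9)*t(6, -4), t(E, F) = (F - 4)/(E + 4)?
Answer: -711477/5 ≈ -1.4230e+5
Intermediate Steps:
t(E, F) = (-4 + F)/(4 + E)
o = 47/5 (o = 3 - (-1 + 9)*(-4 - 4)/(4 + 6) = 3 - 8*-8/10 = 3 - 8*(⅒)*(-8) = 3 - 8*(-4)/5 = 3 - 1*(-32/5) = 3 + 32/5 = 47/5 ≈ 9.4000)
-351*(X + o) = -351*(396 + 47/5) = -351*2027/5 = -711477/5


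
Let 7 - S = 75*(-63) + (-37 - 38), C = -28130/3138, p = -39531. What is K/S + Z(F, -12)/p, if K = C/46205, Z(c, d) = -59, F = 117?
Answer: 456892252486/306133831586077 ≈ 0.0014925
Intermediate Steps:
C = -14065/1569 (C = -28130*1/3138 = -14065/1569 ≈ -8.9643)
S = 4807 (S = 7 - (75*(-63) + (-37 - 38)) = 7 - (-4725 - 75) = 7 - 1*(-4800) = 7 + 4800 = 4807)
K = -2813/14499129 (K = -14065/1569/46205 = -14065/1569*1/46205 = -2813/14499129 ≈ -0.00019401)
K/S + Z(F, -12)/p = -2813/14499129/4807 - 59/(-39531) = -2813/14499129*1/4807 - 59*(-1/39531) = -2813/69697313103 + 59/39531 = 456892252486/306133831586077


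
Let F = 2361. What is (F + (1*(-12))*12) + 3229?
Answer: 5446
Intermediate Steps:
(F + (1*(-12))*12) + 3229 = (2361 + (1*(-12))*12) + 3229 = (2361 - 12*12) + 3229 = (2361 - 144) + 3229 = 2217 + 3229 = 5446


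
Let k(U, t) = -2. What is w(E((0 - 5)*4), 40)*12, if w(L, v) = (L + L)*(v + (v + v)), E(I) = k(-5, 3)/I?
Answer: 288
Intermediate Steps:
E(I) = -2/I
w(L, v) = 6*L*v (w(L, v) = (2*L)*(v + 2*v) = (2*L)*(3*v) = 6*L*v)
w(E((0 - 5)*4), 40)*12 = (6*(-2*1/(4*(0 - 5)))*40)*12 = (6*(-2/((-5*4)))*40)*12 = (6*(-2/(-20))*40)*12 = (6*(-2*(-1/20))*40)*12 = (6*(⅒)*40)*12 = 24*12 = 288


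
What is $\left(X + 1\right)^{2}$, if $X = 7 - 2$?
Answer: $36$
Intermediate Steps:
$X = 5$
$\left(X + 1\right)^{2} = \left(5 + 1\right)^{2} = 6^{2} = 36$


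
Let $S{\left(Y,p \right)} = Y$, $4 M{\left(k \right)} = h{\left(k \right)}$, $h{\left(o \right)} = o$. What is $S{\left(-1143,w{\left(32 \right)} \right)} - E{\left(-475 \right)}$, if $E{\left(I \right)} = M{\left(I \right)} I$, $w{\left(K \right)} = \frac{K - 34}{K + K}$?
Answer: $- \frac{230197}{4} \approx -57549.0$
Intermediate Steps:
$M{\left(k \right)} = \frac{k}{4}$
$w{\left(K \right)} = \frac{-34 + K}{2 K}$
$E{\left(I \right)} = \frac{I^{2}}{4}$ ($E{\left(I \right)} = \frac{I}{4} I = \frac{I^{2}}{4}$)
$S{\left(-1143,w{\left(32 \right)} \right)} - E{\left(-475 \right)} = -1143 - \frac{\left(-475\right)^{2}}{4} = -1143 - \frac{1}{4} \cdot 225625 = -1143 - \frac{225625}{4} = - \frac{230197}{4}$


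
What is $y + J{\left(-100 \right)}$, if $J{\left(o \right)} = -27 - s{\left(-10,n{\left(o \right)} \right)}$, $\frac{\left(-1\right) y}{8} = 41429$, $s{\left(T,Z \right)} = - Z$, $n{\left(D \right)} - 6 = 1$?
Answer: $-331452$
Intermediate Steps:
$n{\left(D \right)} = 7$ ($n{\left(D \right)} = 6 + 1 = 7$)
$y = -331432$ ($y = \left(-8\right) 41429 = -331432$)
$J{\left(o \right)} = -20$ ($J{\left(o \right)} = -27 - \left(-1\right) 7 = -27 - -7 = -27 + 7 = -20$)
$y + J{\left(-100 \right)} = -331432 - 20 = -331452$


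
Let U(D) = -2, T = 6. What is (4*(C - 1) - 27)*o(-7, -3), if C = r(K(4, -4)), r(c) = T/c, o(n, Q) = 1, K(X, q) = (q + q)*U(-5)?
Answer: -59/2 ≈ -29.500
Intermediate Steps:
K(X, q) = -4*q (K(X, q) = (q + q)*(-2) = (2*q)*(-2) = -4*q)
r(c) = 6/c
C = 3/8 (C = 6/((-4*(-4))) = 6/16 = 6*(1/16) = 3/8 ≈ 0.37500)
(4*(C - 1) - 27)*o(-7, -3) = (4*(3/8 - 1) - 27)*1 = (4*(-5/8) - 27)*1 = (-5/2 - 27)*1 = -59/2*1 = -59/2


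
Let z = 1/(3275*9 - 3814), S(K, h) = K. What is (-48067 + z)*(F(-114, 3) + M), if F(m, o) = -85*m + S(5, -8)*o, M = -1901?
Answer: -9625822619944/25661 ≈ -3.7511e+8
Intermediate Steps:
z = 1/25661 (z = 1/(29475 - 3814) = 1/25661 ≈ 3.8970e-5)
F(m, o) = -85*m + 5*o
(-48067 + z)*(F(-114, 3) + M) = (-48067 + 1/25661)*((-85*(-114) + 5*3) - 1901) = -1233447286*((9690 + 15) - 1901)/25661 = -1233447286*(9705 - 1901)/25661 = -1233447286/25661*7804 = -9625822619944/25661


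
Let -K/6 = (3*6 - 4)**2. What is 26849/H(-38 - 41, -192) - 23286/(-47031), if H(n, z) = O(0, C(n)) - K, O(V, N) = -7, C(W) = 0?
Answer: 429985551/18326413 ≈ 23.463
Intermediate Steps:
K = -1176 (K = -6*(3*6 - 4)**2 = -6*(18 - 4)**2 = -6*14**2 = -6*196 = -1176)
H(n, z) = 1169 (H(n, z) = -7 - 1*(-1176) = -7 + 1176 = 1169)
26849/H(-38 - 41, -192) - 23286/(-47031) = 26849/1169 - 23286/(-47031) = 26849*(1/1169) - 23286*(-1/47031) = 26849/1169 + 7762/15677 = 429985551/18326413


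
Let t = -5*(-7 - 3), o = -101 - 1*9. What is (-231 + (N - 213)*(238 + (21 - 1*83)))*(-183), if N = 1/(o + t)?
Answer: 34515569/5 ≈ 6.9031e+6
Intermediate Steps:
o = -110 (o = -101 - 9 = -110)
t = 50 (t = -5*(-10) = 50)
N = -1/60 (N = 1/(-110 + 50) = 1/(-60) = -1/60 ≈ -0.016667)
(-231 + (N - 213)*(238 + (21 - 1*83)))*(-183) = (-231 + (-1/60 - 213)*(238 + (21 - 1*83)))*(-183) = (-231 - 12781*(238 + (21 - 83))/60)*(-183) = (-231 - 12781*(238 - 62)/60)*(-183) = (-231 - 12781/60*176)*(-183) = (-231 - 562364/15)*(-183) = -565829/15*(-183) = 34515569/5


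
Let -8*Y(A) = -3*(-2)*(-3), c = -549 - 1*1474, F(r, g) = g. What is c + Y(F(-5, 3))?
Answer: -8083/4 ≈ -2020.8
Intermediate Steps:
c = -2023 (c = -549 - 1474 = -2023)
Y(A) = 9/4 (Y(A) = -(-3*(-2))*(-3)/8 = -3*(-3)/4 = -1/8*(-18) = 9/4)
c + Y(F(-5, 3)) = -2023 + 9/4 = -8083/4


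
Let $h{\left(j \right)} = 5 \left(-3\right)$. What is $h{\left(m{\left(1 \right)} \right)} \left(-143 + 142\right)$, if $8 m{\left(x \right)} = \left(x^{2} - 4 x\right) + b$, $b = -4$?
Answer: $15$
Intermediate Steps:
$m{\left(x \right)} = - \frac{1}{2} - \frac{x}{2} + \frac{x^{2}}{8}$ ($m{\left(x \right)} = \frac{\left(x^{2} - 4 x\right) - 4}{8} = \frac{-4 + x^{2} - 4 x}{8} = - \frac{1}{2} - \frac{x}{2} + \frac{x^{2}}{8}$)
$h{\left(j \right)} = -15$
$h{\left(m{\left(1 \right)} \right)} \left(-143 + 142\right) = - 15 \left(-143 + 142\right) = \left(-15\right) \left(-1\right) = 15$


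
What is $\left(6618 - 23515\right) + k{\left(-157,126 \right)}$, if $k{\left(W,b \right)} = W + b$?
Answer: $-16928$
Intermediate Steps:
$\left(6618 - 23515\right) + k{\left(-157,126 \right)} = \left(6618 - 23515\right) + \left(-157 + 126\right) = -16897 - 31 = -16928$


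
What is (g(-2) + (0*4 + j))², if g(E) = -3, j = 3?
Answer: 0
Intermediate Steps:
(g(-2) + (0*4 + j))² = (-3 + (0*4 + 3))² = (-3 + (0 + 3))² = (-3 + 3)² = 0² = 0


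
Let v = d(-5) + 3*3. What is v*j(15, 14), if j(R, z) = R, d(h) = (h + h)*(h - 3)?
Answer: 1335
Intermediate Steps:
d(h) = 2*h*(-3 + h) (d(h) = (2*h)*(-3 + h) = 2*h*(-3 + h))
v = 89 (v = 2*(-5)*(-3 - 5) + 3*3 = 2*(-5)*(-8) + 9 = 80 + 9 = 89)
v*j(15, 14) = 89*15 = 1335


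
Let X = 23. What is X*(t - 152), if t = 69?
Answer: -1909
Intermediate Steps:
X*(t - 152) = 23*(69 - 152) = 23*(-83) = -1909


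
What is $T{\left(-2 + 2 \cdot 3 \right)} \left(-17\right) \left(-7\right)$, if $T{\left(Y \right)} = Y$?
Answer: $476$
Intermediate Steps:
$T{\left(-2 + 2 \cdot 3 \right)} \left(-17\right) \left(-7\right) = \left(-2 + 2 \cdot 3\right) \left(-17\right) \left(-7\right) = \left(-2 + 6\right) \left(-17\right) \left(-7\right) = 4 \left(-17\right) \left(-7\right) = \left(-68\right) \left(-7\right) = 476$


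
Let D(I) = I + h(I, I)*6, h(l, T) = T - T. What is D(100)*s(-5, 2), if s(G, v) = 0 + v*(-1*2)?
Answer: -400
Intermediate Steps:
h(l, T) = 0
s(G, v) = -2*v (s(G, v) = 0 + v*(-2) = 0 - 2*v = -2*v)
D(I) = I (D(I) = I + 0*6 = I + 0 = I)
D(100)*s(-5, 2) = 100*(-2*2) = 100*(-4) = -400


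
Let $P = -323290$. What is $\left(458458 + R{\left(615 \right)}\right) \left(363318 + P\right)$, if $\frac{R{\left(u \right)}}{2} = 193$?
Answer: $18366607632$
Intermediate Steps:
$R{\left(u \right)} = 386$ ($R{\left(u \right)} = 2 \cdot 193 = 386$)
$\left(458458 + R{\left(615 \right)}\right) \left(363318 + P\right) = \left(458458 + 386\right) \left(363318 - 323290\right) = 458844 \cdot 40028 = 18366607632$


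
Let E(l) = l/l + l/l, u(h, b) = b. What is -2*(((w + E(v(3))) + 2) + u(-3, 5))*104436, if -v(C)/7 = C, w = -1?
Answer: -1670976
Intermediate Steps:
v(C) = -7*C
E(l) = 2 (E(l) = 1 + 1 = 2)
-2*(((w + E(v(3))) + 2) + u(-3, 5))*104436 = -2*(((-1 + 2) + 2) + 5)*104436 = -2*((1 + 2) + 5)*104436 = -2*(3 + 5)*104436 = -2*8*104436 = -16*104436 = -1670976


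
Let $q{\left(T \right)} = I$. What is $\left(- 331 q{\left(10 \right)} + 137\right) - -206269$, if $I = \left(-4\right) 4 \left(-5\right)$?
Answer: $179926$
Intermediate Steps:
$I = 80$ ($I = \left(-16\right) \left(-5\right) = 80$)
$q{\left(T \right)} = 80$
$\left(- 331 q{\left(10 \right)} + 137\right) - -206269 = \left(\left(-331\right) 80 + 137\right) - -206269 = \left(-26480 + 137\right) + 206269 = -26343 + 206269 = 179926$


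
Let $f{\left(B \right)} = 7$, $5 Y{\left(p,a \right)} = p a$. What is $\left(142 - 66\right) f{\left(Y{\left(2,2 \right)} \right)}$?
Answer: $532$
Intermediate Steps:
$Y{\left(p,a \right)} = \frac{a p}{5}$ ($Y{\left(p,a \right)} = \frac{p a}{5} = \frac{a p}{5}$)
$\left(142 - 66\right) f{\left(Y{\left(2,2 \right)} \right)} = \left(142 - 66\right) 7 = 76 \cdot 7 = 532$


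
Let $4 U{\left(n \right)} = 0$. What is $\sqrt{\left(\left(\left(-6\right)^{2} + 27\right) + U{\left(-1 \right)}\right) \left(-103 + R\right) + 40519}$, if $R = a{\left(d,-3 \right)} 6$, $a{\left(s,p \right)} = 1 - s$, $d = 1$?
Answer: $\sqrt{34030} \approx 184.47$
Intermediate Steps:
$U{\left(n \right)} = 0$ ($U{\left(n \right)} = \frac{1}{4} \cdot 0 = 0$)
$R = 0$ ($R = \left(1 - 1\right) 6 = 0 \cdot 6 = 0$)
$\sqrt{\left(\left(\left(-6\right)^{2} + 27\right) + U{\left(-1 \right)}\right) \left(-103 + R\right) + 40519} = \sqrt{\left(\left(\left(-6\right)^{2} + 27\right) + 0\right) \left(-103 + 0\right) + 40519} = \sqrt{\left(\left(36 + 27\right) + 0\right) \left(-103\right) + 40519} = \sqrt{\left(63 + 0\right) \left(-103\right) + 40519} = \sqrt{63 \left(-103\right) + 40519} = \sqrt{-6489 + 40519} = \sqrt{34030}$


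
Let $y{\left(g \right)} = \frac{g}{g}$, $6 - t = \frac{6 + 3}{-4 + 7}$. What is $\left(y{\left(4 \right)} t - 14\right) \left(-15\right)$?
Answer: $165$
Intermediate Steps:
$t = 3$ ($t = 6 - \frac{6 + 3}{-4 + 7} = 6 - \frac{9}{3} = 6 - 9 \cdot \frac{1}{3} = 6 - 3 = 3$)
$y{\left(g \right)} = 1$
$\left(y{\left(4 \right)} t - 14\right) \left(-15\right) = \left(1 \cdot 3 - 14\right) \left(-15\right) = \left(3 - 14\right) \left(-15\right) = \left(-11\right) \left(-15\right) = 165$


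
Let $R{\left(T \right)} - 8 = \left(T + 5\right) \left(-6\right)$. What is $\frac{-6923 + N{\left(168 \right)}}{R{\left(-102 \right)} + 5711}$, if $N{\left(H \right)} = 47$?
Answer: $- \frac{6876}{6301} \approx -1.0913$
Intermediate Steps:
$R{\left(T \right)} = -22 - 6 T$ ($R{\left(T \right)} = 8 + \left(T + 5\right) \left(-6\right) = 8 + \left(5 + T\right) \left(-6\right) = 8 - \left(30 + 6 T\right) = -22 - 6 T$)
$\frac{-6923 + N{\left(168 \right)}}{R{\left(-102 \right)} + 5711} = \frac{-6923 + 47}{\left(-22 - -612\right) + 5711} = - \frac{6876}{\left(-22 + 612\right) + 5711} = - \frac{6876}{590 + 5711} = - \frac{6876}{6301}$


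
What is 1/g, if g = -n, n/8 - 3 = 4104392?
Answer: -1/32835160 ≈ -3.0455e-8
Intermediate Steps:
n = 32835160 (n = 24 + 8*4104392 = 24 + 32835136 = 32835160)
g = -32835160 (g = -1*32835160 = -32835160)
1/g = 1/(-32835160) = -1/32835160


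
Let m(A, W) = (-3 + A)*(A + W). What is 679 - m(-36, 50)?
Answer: 1225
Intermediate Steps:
679 - m(-36, 50) = 679 - ((-36)² - 3*(-36) - 3*50 - 36*50) = 679 - (1296 + 108 - 150 - 1800) = 679 - 1*(-546) = 679 + 546 = 1225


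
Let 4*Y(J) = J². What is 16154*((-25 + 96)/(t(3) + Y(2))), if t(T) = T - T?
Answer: 1146934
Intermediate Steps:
Y(J) = J²/4
t(T) = 0
16154*((-25 + 96)/(t(3) + Y(2))) = 16154*((-25 + 96)/(0 + (¼)*2²)) = 16154*(71/(0 + (¼)*4)) = 16154*(71/(0 + 1)) = 16154*(71/1) = 16154*(71*1) = 16154*71 = 1146934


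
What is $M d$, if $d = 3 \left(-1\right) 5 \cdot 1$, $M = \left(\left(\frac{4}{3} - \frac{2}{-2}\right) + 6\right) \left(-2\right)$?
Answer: $250$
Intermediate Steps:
$M = - \frac{50}{3}$ ($M = \left(\left(4 \cdot \frac{1}{3} - -1\right) + 6\right) \left(-2\right) = \left(\left(\frac{4}{3} + 1\right) + 6\right) \left(-2\right) = \left(\frac{7}{3} + 6\right) \left(-2\right) = \frac{25}{3} \left(-2\right) = - \frac{50}{3} \approx -16.667$)
$d = -15$ ($d = \left(-3\right) 5 = -15$)
$M d = \left(- \frac{50}{3}\right) \left(-15\right) = 250$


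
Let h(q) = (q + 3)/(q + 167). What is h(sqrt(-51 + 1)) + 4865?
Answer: 135923786/27939 + 820*I*sqrt(2)/27939 ≈ 4865.0 + 0.041507*I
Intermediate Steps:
h(q) = (3 + q)/(167 + q)
h(sqrt(-51 + 1)) + 4865 = (3 + sqrt(-51 + 1))/(167 + sqrt(-51 + 1)) + 4865 = (3 + sqrt(-50))/(167 + sqrt(-50)) + 4865 = (3 + 5*I*sqrt(2))/(167 + 5*I*sqrt(2)) + 4865 = 4865 + (3 + 5*I*sqrt(2))/(167 + 5*I*sqrt(2))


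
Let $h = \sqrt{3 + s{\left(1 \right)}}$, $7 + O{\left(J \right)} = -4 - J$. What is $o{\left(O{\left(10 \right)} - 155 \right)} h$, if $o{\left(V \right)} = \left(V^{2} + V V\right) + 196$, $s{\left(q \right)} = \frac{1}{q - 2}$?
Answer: $62148 \sqrt{2} \approx 87891.0$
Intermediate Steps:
$O{\left(J \right)} = -11 - J$ ($O{\left(J \right)} = -7 - \left(4 + J\right) = -11 - J$)
$s{\left(q \right)} = \frac{1}{-2 + q}$
$h = \sqrt{2}$ ($h = \sqrt{3 + \frac{1}{-2 + 1}} = \sqrt{3 + \frac{1}{-1}} = \sqrt{3 - 1} = \sqrt{2} \approx 1.4142$)
$o{\left(V \right)} = 196 + 2 V^{2}$ ($o{\left(V \right)} = \left(V^{2} + V^{2}\right) + 196 = 2 V^{2} + 196 = 196 + 2 V^{2}$)
$o{\left(O{\left(10 \right)} - 155 \right)} h = \left(196 + 2 \left(\left(-11 - 10\right) - 155\right)^{2}\right) \sqrt{2} = \left(196 + 2 \left(-21 - 155\right)^{2}\right) \sqrt{2} = \left(196 + 2 \left(-176\right)^{2}\right) \sqrt{2} = \left(196 + 2 \cdot 30976\right) \sqrt{2} = \left(196 + 61952\right) \sqrt{2} = 62148 \sqrt{2}$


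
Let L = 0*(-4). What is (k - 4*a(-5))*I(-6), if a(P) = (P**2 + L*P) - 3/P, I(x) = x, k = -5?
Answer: 3222/5 ≈ 644.40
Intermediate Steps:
L = 0
a(P) = P**2 - 3/P (a(P) = (P**2 + 0*P) - 3/P = (P**2 + 0) - 3/P = P**2 - 3/P)
(k - 4*a(-5))*I(-6) = (-5 - 4*(-3 + (-5)**3)/(-5))*(-6) = (-5 - (-4)*(-3 - 125)/5)*(-6) = (-5 - (-4)*(-128)/5)*(-6) = (-5 - 4*128/5)*(-6) = (-5 - 512/5)*(-6) = -537/5*(-6) = 3222/5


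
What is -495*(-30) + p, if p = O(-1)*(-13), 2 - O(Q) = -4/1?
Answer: 14772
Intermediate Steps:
O(Q) = 6 (O(Q) = 2 - (-4)/1 = 2 - (-4) = 2 - 1*(-4) = 2 + 4 = 6)
p = -78 (p = 6*(-13) = -78)
-495*(-30) + p = -495*(-30) - 78 = 14850 - 78 = 14772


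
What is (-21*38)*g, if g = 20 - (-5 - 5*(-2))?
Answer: -11970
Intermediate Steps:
g = 15 (g = 20 - (-5 + 10) = 20 - 1*5 = 20 - 5 = 15)
(-21*38)*g = -21*38*15 = -798*15 = -11970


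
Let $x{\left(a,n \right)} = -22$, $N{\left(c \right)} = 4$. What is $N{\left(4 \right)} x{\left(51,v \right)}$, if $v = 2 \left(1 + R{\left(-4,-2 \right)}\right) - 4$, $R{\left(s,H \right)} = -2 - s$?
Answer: $-88$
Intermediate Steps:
$v = 2$ ($v = 2 \left(1 - -2\right) - 4 = 2 \left(1 + \left(-2 + 4\right)\right) - 4 = 2 \left(1 + 2\right) - 4 = 2 \cdot 3 - 4 = 6 - 4 = 2$)
$N{\left(4 \right)} x{\left(51,v \right)} = 4 \left(-22\right) = -88$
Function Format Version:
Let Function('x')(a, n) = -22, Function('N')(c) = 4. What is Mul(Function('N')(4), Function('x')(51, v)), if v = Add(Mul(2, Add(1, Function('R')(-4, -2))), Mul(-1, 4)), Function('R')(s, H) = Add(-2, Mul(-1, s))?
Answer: -88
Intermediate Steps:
v = 2 (v = Add(Mul(2, Add(1, Add(-2, Mul(-1, -4)))), Mul(-1, 4)) = Add(Mul(2, Add(1, Add(-2, 4))), -4) = Add(Mul(2, Add(1, 2)), -4) = Add(Mul(2, 3), -4) = Add(6, -4) = 2)
Mul(Function('N')(4), Function('x')(51, v)) = Mul(4, -22) = -88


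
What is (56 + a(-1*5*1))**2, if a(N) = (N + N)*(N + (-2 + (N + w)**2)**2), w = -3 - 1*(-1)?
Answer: 483296256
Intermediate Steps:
w = -2 (w = -3 + 1 = -2)
a(N) = 2*N*(N + (-2 + (-2 + N)**2)**2) (a(N) = (N + N)*(N + (-2 + (N - 2)**2)**2) = (2*N)*(N + (-2 + (-2 + N)**2)**2) = 2*N*(N + (-2 + (-2 + N)**2)**2))
(56 + a(-1*5*1))**2 = (56 + 2*(-1*5*1)*(-1*5*1 + (-2 + (-2 - 1*5*1)**2)**2))**2 = (56 + 2*(-5*1)*(-5*1 + (-2 + (-2 - 5*1)**2)**2))**2 = (56 + 2*(-5)*(-5 + (-2 + (-2 - 5)**2)**2))**2 = (56 + 2*(-5)*(-5 + (-2 + (-7)**2)**2))**2 = (56 + 2*(-5)*(-5 + (-2 + 49)**2))**2 = (56 + 2*(-5)*(-5 + 47**2))**2 = (56 + 2*(-5)*(-5 + 2209))**2 = (56 + 2*(-5)*2204)**2 = (56 - 22040)**2 = (-21984)**2 = 483296256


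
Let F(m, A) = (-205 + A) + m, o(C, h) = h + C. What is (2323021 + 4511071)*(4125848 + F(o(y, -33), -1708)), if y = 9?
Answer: 28183187173812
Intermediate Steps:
o(C, h) = C + h
F(m, A) = -205 + A + m
(2323021 + 4511071)*(4125848 + F(o(y, -33), -1708)) = (2323021 + 4511071)*(4125848 + (-205 - 1708 + (9 - 33))) = 6834092*(4125848 + (-205 - 1708 - 24)) = 6834092*(4125848 - 1937) = 6834092*4123911 = 28183187173812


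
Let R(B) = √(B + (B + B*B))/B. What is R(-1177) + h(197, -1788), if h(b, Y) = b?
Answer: 197 - 5*√55319/1177 ≈ 196.00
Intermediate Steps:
R(B) = √(B² + 2*B)/B (R(B) = √(B + (B + B²))/B = √(B² + 2*B)/B)
R(-1177) + h(197, -1788) = √(-1177*(2 - 1177))/(-1177) + 197 = -5*√55319/1177 + 197 = 197 - 5*√55319/1177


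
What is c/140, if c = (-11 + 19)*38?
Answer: 76/35 ≈ 2.1714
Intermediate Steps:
c = 304 (c = 8*38 = 304)
c/140 = 304/140 = 304*(1/140) = 76/35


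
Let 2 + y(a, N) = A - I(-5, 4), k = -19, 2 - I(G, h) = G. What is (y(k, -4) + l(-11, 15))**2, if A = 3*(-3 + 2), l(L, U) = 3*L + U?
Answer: 900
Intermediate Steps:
l(L, U) = U + 3*L
I(G, h) = 2 - G
A = -3 (A = 3*(-1) = -3)
y(a, N) = -12 (y(a, N) = -2 + (-3 - (2 - 1*(-5))) = -2 + (-3 - (2 + 5)) = -2 + (-3 - 1*7) = -2 + (-3 - 7) = -2 - 10 = -12)
(y(k, -4) + l(-11, 15))**2 = (-12 + (15 + 3*(-11)))**2 = (-12 + (15 - 33))**2 = (-12 - 18)**2 = (-30)**2 = 900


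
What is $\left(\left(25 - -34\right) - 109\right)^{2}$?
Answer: $2500$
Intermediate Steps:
$\left(\left(25 - -34\right) - 109\right)^{2} = \left(\left(25 + 34\right) - 109\right)^{2} = \left(59 - 109\right)^{2} = \left(-50\right)^{2} = 2500$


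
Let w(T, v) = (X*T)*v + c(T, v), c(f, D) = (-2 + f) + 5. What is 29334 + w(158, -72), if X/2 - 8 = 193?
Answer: -4543657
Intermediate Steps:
X = 402 (X = 16 + 2*193 = 16 + 386 = 402)
c(f, D) = 3 + f
w(T, v) = 3 + T + 402*T*v (w(T, v) = (402*T)*v + (3 + T) = 402*T*v + (3 + T) = 3 + T + 402*T*v)
29334 + w(158, -72) = 29334 + (3 + 158 + 402*158*(-72)) = 29334 + (3 + 158 - 4573152) = 29334 - 4572991 = -4543657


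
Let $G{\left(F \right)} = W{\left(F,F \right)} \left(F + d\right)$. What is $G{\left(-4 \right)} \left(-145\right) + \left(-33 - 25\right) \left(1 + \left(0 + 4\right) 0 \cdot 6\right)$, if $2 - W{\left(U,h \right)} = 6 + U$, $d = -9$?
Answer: $-58$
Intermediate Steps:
$W{\left(U,h \right)} = -4 - U$ ($W{\left(U,h \right)} = 2 - \left(6 + U\right) = -4 - U$)
$G{\left(F \right)} = \left(-9 + F\right) \left(-4 - F\right)$ ($G{\left(F \right)} = \left(-4 - F\right) \left(F - 9\right) = \left(-4 - F\right) \left(-9 + F\right) = \left(-9 + F\right) \left(-4 - F\right)$)
$G{\left(-4 \right)} \left(-145\right) + \left(-33 - 25\right) \left(1 + \left(0 + 4\right) 0 \cdot 6\right) = - \left(-9 - 4\right) \left(4 - 4\right) \left(-145\right) + \left(-33 - 25\right) \left(1 + \left(0 + 4\right) 0 \cdot 6\right) = \left(-1\right) \left(-13\right) 0 \left(-145\right) - 58 \left(1 + 4 \cdot 0\right) = 0 \left(-145\right) - 58 \left(1 + 0\right) = 0 - 58 = -58$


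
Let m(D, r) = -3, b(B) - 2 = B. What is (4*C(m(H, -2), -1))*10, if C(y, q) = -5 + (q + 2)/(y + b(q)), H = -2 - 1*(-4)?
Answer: -220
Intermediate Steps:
b(B) = 2 + B
H = 2 (H = -2 + 4 = 2)
C(y, q) = -5 + (2 + q)/(2 + q + y) (C(y, q) = -5 + (q + 2)/(y + (2 + q)) = -5 + (2 + q)/(2 + q + y))
(4*C(m(H, -2), -1))*10 = (4*((-8 - 5*(-3) - 4*(-1))/(2 - 1 - 3)))*10 = (4*((-8 + 15 + 4)/(-2)))*10 = (4*(-½*11))*10 = (4*(-11/2))*10 = -22*10 = -220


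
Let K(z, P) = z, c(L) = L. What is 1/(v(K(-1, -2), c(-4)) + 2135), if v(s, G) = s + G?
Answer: 1/2130 ≈ 0.00046948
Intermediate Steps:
v(s, G) = G + s
1/(v(K(-1, -2), c(-4)) + 2135) = 1/((-4 - 1) + 2135) = 1/(-5 + 2135) = 1/2130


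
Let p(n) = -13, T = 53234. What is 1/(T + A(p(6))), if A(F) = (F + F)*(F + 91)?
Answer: 1/51206 ≈ 1.9529e-5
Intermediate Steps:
A(F) = 2*F*(91 + F) (A(F) = (2*F)*(91 + F) = 2*F*(91 + F))
1/(T + A(p(6))) = 1/(53234 + 2*(-13)*(91 - 13)) = 1/(53234 + 2*(-13)*78) = 1/(53234 - 2028) = 1/51206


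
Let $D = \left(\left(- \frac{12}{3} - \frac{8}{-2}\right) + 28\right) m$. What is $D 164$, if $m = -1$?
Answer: $-4592$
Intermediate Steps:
$D = -28$ ($D = \left(\left(- \frac{12}{3} - \frac{8}{-2}\right) + 28\right) \left(-1\right) = \left(\left(\left(-12\right) \frac{1}{3} - -4\right) + 28\right) \left(-1\right) = \left(\left(-4 + 4\right) + 28\right) \left(-1\right) = \left(0 + 28\right) \left(-1\right) = 28 \left(-1\right) = -28$)
$D 164 = \left(-28\right) 164 = -4592$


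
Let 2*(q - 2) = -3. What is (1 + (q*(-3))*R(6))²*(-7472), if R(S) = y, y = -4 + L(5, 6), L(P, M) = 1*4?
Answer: -7472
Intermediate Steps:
q = ½ (q = 2 + (½)*(-3) = 2 - 3/2 = ½ ≈ 0.50000)
L(P, M) = 4
y = 0 (y = -4 + 4 = 0)
R(S) = 0
(1 + (q*(-3))*R(6))²*(-7472) = (1 + ((½)*(-3))*0)²*(-7472) = (1 - 3/2*0)²*(-7472) = (1 + 0)²*(-7472) = 1²*(-7472) = 1*(-7472) = -7472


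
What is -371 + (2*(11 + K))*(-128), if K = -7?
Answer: -1395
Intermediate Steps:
-371 + (2*(11 + K))*(-128) = -371 + (2*(11 - 7))*(-128) = -371 + (2*4)*(-128) = -371 + 8*(-128) = -371 - 1024 = -1395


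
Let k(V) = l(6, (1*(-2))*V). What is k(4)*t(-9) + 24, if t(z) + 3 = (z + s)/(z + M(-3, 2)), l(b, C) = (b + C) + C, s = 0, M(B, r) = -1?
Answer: 45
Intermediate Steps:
l(b, C) = b + 2*C (l(b, C) = (C + b) + C = b + 2*C)
k(V) = 6 - 4*V (k(V) = 6 + 2*((1*(-2))*V) = 6 + 2*(-2*V) = 6 - 4*V)
t(z) = -3 + z/(-1 + z) (t(z) = -3 + (z + 0)/(z - 1) = -3 + z/(-1 + z))
k(4)*t(-9) + 24 = (6 - 4*4)*((3 - 2*(-9))/(-1 - 9)) + 24 = (6 - 16)*((3 + 18)/(-10)) + 24 = -(-1)*21 + 24 = -10*(-21/10) + 24 = 21 + 24 = 45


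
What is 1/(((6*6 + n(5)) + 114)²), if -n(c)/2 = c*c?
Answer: 1/10000 ≈ 0.00010000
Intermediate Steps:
n(c) = -2*c² (n(c) = -2*c*c = -2*c²)
1/(((6*6 + n(5)) + 114)²) = 1/(((6*6 - 2*5²) + 114)²) = 1/(((36 - 2*25) + 114)²) = 1/(((36 - 50) + 114)²) = 1/((-14 + 114)²) = 1/(100²) = 1/10000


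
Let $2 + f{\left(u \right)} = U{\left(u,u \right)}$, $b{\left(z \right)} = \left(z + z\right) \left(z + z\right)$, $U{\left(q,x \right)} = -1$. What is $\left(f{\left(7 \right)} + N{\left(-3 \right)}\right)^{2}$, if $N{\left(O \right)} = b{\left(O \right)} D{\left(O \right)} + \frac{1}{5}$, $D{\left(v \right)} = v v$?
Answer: $\frac{2579236}{25} \approx 1.0317 \cdot 10^{5}$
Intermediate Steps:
$b{\left(z \right)} = 4 z^{2}$ ($b{\left(z \right)} = 2 z 2 z = 4 z^{2}$)
$f{\left(u \right)} = -3$ ($f{\left(u \right)} = -2 - 1 = -3$)
$D{\left(v \right)} = v^{2}$
$N{\left(O \right)} = \frac{1}{5} + 4 O^{4}$ ($N{\left(O \right)} = 4 O^{2} O^{2} + \frac{1}{5} = 4 O^{4} + \frac{1}{5} = \frac{1}{5} + 4 O^{4}$)
$\left(f{\left(7 \right)} + N{\left(-3 \right)}\right)^{2} = \left(-3 + \left(\frac{1}{5} + 4 \left(-3\right)^{4}\right)\right)^{2} = \left(-3 + \left(\frac{1}{5} + 4 \cdot 81\right)\right)^{2} = \left(-3 + \left(\frac{1}{5} + 324\right)\right)^{2} = \left(-3 + \frac{1621}{5}\right)^{2} = \left(\frac{1606}{5}\right)^{2} = \frac{2579236}{25}$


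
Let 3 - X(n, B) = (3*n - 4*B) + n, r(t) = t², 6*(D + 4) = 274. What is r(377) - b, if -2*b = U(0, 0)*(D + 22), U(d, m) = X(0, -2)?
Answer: 851819/6 ≈ 1.4197e+5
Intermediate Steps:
D = 125/3 (D = -4 + (⅙)*274 = -4 + 137/3 = 125/3 ≈ 41.667)
X(n, B) = 3 - 4*n + 4*B (X(n, B) = 3 - ((3*n - 4*B) + n) = 3 - ((-4*B + 3*n) + n) = 3 - (-4*B + 4*n) = 3 + (-4*n + 4*B) = 3 - 4*n + 4*B)
U(d, m) = -5 (U(d, m) = 3 - 4*0 + 4*(-2) = 3 + 0 - 8 = -5)
b = 955/6 (b = -(-5)*(125/3 + 22)/2 = -(-5)*191/(2*3) = -½*(-955/3) = 955/6 ≈ 159.17)
r(377) - b = 377² - 1*955/6 = 142129 - 955/6 = 851819/6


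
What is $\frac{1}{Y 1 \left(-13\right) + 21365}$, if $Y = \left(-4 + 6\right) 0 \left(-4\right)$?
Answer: $\frac{1}{21365} \approx 4.6806 \cdot 10^{-5}$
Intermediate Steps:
$Y = 0$ ($Y = 2 \cdot 0 \left(-4\right) = 0 \left(-4\right) = 0$)
$\frac{1}{Y 1 \left(-13\right) + 21365} = \frac{1}{0 \cdot 1 \left(-13\right) + 21365} = \frac{1}{0 \left(-13\right) + 21365} = \frac{1}{0 + 21365} = \frac{1}{21365}$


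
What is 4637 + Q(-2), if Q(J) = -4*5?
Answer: 4617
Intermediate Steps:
Q(J) = -20
4637 + Q(-2) = 4637 - 20 = 4617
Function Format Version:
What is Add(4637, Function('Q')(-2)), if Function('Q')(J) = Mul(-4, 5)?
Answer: 4617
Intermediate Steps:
Function('Q')(J) = -20
Add(4637, Function('Q')(-2)) = Add(4637, -20) = 4617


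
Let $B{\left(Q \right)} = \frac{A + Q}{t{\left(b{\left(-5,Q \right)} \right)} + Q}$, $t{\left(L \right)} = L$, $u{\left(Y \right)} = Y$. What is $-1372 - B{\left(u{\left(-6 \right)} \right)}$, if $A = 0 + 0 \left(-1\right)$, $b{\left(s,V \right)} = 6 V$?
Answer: $- \frac{9605}{7} \approx -1372.1$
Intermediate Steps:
$A = 0$ ($A = 0 + 0 = 0$)
$B{\left(Q \right)} = \frac{1}{7}$ ($B{\left(Q \right)} = \frac{0 + Q}{6 Q + Q} = \frac{Q}{7 Q} = Q \frac{1}{7 Q} = \frac{1}{7}$)
$-1372 - B{\left(u{\left(-6 \right)} \right)} = -1372 - \frac{1}{7} = - \frac{9605}{7}$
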